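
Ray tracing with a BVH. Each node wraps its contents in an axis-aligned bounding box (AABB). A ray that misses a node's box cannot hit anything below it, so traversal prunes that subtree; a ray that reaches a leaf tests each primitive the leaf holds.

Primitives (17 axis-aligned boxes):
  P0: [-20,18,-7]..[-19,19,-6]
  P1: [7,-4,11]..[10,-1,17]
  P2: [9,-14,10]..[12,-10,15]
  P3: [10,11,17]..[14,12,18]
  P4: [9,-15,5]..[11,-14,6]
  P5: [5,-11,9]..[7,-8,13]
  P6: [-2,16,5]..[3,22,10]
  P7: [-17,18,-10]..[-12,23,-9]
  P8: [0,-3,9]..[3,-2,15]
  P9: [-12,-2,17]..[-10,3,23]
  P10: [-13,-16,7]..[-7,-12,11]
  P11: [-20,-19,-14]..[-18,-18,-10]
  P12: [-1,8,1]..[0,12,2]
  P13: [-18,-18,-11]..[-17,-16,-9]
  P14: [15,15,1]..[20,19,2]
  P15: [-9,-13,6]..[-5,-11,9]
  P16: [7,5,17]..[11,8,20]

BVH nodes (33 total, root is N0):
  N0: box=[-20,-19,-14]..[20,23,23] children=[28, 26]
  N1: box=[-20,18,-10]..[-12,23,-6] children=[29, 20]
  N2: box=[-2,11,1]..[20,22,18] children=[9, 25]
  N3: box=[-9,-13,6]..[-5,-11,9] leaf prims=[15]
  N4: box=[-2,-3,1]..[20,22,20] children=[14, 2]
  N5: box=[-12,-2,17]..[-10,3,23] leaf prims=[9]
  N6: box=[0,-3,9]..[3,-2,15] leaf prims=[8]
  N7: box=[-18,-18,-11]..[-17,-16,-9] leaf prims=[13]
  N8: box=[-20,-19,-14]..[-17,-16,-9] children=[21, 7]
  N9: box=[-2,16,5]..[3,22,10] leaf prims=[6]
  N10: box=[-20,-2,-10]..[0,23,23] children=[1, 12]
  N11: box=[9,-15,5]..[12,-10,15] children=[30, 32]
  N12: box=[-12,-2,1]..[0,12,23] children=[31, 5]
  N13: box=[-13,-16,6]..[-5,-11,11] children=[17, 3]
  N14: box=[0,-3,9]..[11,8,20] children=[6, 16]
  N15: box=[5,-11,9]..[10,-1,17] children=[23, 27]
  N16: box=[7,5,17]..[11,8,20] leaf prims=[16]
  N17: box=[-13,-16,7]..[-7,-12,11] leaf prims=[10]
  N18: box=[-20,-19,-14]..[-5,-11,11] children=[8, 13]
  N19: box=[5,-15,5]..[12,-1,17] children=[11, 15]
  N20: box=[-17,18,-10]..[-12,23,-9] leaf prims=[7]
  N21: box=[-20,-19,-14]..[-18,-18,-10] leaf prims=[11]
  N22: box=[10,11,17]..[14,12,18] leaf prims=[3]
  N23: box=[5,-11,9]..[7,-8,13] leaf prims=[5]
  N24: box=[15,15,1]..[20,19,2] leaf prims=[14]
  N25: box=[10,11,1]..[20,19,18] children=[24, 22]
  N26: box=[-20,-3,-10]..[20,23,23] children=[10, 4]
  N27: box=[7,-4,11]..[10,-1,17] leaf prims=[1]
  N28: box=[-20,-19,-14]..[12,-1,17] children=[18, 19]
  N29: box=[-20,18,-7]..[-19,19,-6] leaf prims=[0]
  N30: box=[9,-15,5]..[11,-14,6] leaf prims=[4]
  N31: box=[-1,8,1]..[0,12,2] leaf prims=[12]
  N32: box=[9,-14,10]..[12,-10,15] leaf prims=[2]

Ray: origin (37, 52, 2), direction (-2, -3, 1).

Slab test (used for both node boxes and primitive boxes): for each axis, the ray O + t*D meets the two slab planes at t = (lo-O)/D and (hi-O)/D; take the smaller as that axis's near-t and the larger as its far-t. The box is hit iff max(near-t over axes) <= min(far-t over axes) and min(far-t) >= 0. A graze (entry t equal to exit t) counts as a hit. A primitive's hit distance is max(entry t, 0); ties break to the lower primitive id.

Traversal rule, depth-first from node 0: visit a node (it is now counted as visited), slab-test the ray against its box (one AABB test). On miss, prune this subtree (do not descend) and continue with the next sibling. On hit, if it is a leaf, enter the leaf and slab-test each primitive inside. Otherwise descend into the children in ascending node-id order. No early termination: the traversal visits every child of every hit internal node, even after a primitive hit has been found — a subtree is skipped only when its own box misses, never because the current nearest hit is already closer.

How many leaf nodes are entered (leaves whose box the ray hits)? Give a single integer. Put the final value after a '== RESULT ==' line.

Walk:
N0 x:[17/2,57/2] y:[29/3,71/3] z:[-16,21] -> hit [29/3,21], descend [26, 28]
  N26 x:[17/2,57/2] y:[29/3,55/3] z:[-12,21] -> hit [29/3,55/3], descend [4, 10]
    N4 x:[17/2,39/2] y:[10,55/3] z:[-1,18] -> hit [10,18], descend [2, 14]
      N2 x:[17/2,39/2] y:[10,41/3] z:[-1,16] -> hit [10,41/3], descend [9, 25]
        N9 x:[17,39/2] y:[10,12] z:[3,8] -> miss, prune
        N25 x:[17/2,27/2] y:[11,41/3] z:[-1,16] -> hit [11,27/2], descend [22, 24]
          N22 x:[23/2,27/2] y:[40/3,41/3] z:[15,16] -> miss, prune
          N24 x:[17/2,11] y:[11,37/3] z:[-1,0] -> miss, prune
      N14 x:[13,37/2] y:[44/3,55/3] z:[7,18] -> hit [44/3,18], descend [6, 16]
        N6 x:[17,37/2] y:[18,55/3] z:[7,13] -> miss, prune
        N16 x:[13,15] y:[44/3,47/3] z:[15,18] -> hit [15,15] leaf, test {P16@t=15}
    N10 x:[37/2,57/2] y:[29/3,18] z:[-12,21] -> miss, prune
  N28 x:[25/2,57/2] y:[53/3,71/3] z:[-16,15] -> miss, prune

Summary -> nodes [0, 26, 4, 2, 9, 25, 22, 24, 14, 6, 16, 10, 28]; box-tests=13; leaf-entries=1; first=P16

== RESULT ==
1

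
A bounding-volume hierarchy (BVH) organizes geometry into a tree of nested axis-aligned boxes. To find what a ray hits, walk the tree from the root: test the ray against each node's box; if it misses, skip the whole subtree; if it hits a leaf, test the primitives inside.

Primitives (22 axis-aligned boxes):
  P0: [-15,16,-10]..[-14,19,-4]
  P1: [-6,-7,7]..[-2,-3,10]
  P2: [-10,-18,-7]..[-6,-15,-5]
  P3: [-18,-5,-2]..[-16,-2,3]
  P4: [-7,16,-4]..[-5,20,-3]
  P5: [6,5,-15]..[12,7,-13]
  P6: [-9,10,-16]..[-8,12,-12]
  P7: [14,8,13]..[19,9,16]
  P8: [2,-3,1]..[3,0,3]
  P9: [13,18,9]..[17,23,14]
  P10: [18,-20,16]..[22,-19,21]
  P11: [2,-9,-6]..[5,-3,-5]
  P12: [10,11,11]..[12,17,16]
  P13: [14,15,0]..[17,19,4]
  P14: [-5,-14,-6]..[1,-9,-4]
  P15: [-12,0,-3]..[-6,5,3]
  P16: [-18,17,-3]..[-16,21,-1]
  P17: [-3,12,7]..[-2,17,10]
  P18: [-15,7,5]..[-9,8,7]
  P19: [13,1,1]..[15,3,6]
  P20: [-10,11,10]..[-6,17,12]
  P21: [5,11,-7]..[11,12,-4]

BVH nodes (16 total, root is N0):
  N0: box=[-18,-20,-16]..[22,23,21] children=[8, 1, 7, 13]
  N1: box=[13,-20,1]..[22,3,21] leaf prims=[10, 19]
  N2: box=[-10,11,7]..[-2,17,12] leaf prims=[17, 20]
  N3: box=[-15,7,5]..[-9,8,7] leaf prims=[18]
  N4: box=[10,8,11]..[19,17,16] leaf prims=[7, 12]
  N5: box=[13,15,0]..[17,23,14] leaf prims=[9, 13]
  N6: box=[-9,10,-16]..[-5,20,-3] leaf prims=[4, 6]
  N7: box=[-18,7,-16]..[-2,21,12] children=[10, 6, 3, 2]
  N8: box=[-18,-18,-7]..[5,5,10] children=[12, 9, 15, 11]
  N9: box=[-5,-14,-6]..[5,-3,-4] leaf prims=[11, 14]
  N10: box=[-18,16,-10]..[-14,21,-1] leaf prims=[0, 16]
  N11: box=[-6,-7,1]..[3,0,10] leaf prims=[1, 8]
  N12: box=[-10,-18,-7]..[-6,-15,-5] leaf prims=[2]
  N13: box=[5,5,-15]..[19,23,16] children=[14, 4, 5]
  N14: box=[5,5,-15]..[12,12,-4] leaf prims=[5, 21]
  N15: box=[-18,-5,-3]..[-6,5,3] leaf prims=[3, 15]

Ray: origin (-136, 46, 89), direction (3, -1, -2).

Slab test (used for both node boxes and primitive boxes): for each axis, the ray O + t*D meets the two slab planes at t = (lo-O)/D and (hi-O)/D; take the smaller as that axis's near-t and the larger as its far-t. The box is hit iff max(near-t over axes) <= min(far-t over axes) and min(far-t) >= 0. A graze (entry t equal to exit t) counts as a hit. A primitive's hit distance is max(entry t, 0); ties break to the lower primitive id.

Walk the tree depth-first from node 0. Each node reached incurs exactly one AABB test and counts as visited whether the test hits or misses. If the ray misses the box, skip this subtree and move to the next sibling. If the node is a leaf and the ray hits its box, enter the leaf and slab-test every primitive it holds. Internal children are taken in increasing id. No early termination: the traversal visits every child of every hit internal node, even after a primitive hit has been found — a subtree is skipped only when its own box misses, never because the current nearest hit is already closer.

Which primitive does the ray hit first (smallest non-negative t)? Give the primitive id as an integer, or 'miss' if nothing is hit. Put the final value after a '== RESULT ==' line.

Traverse from the root:
N0 x:[118/3,158/3] y:[23,66] z:[34,105/2] -> hit [118/3,105/2], descend [1, 7, 8, 13]
  N1 x:[149/3,158/3] y:[43,66] z:[34,44] -> miss, prune
  N7 x:[118/3,134/3] y:[25,39] z:[77/2,105/2] -> miss, prune
  N8 x:[118/3,47] y:[41,64] z:[79/2,48] -> hit [41,47], descend [9, 11, 12, 15]
    N9 x:[131/3,47] y:[49,60] z:[93/2,95/2] -> miss, prune
    N11 x:[130/3,139/3] y:[46,53] z:[79/2,44] -> miss, prune
    N12 x:[42,130/3] y:[61,64] z:[47,48] -> miss, prune
    N15 x:[118/3,130/3] y:[41,51] z:[43,46] -> hit [43,130/3] leaf, test {P3(miss), P15@t=43}
  N13 x:[47,155/3] y:[23,41] z:[73/2,52] -> miss, prune

9 AABB tests over nodes [0, 1, 7, 8, 9, 11, 12, 15, 13]; 1 leaf entered; closest P15.

== RESULT ==
15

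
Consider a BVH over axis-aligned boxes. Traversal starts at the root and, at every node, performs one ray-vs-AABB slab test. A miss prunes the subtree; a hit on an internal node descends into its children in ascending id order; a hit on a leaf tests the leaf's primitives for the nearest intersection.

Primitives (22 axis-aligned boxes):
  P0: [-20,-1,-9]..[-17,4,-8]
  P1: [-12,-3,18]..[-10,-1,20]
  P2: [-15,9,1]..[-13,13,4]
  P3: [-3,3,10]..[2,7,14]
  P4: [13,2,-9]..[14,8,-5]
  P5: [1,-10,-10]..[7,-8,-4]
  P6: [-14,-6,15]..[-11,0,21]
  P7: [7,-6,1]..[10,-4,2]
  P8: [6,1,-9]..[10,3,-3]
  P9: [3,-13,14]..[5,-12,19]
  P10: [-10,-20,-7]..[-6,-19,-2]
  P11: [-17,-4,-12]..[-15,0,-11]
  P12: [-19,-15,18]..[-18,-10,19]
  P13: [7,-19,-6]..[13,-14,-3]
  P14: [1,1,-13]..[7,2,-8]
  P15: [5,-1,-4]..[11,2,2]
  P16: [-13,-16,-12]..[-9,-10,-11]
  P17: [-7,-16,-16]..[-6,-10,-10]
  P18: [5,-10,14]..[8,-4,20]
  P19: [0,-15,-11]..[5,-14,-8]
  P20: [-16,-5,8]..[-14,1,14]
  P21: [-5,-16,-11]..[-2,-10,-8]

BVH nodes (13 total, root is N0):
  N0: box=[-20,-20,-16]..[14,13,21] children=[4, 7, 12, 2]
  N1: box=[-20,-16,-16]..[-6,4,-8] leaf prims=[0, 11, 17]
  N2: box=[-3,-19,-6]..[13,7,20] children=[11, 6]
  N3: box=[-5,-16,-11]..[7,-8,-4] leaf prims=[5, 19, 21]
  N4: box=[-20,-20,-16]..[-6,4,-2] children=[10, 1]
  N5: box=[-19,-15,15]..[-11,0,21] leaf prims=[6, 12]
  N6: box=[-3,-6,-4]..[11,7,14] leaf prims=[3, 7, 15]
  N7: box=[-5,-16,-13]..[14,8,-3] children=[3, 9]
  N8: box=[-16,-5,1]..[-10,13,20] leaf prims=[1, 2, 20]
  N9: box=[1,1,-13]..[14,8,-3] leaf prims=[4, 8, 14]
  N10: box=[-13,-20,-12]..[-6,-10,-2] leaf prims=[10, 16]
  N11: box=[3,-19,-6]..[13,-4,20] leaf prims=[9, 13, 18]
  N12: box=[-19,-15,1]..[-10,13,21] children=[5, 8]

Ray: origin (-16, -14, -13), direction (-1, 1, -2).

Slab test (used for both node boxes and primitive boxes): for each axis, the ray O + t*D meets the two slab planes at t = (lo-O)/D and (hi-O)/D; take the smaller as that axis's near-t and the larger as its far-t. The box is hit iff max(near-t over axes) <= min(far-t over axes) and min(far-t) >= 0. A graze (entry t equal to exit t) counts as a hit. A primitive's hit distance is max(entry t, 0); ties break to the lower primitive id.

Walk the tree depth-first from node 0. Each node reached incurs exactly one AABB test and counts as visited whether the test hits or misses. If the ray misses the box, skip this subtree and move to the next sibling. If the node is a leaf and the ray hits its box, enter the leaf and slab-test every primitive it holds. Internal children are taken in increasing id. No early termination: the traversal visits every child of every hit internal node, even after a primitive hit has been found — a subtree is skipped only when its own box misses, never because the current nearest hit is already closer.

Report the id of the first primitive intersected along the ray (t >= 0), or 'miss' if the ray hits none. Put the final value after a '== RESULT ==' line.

Traverse from the root:
N0 x:[-30,4] y:[-6,27] z:[-17,3/2] -> hit [-6,3/2], descend [2, 4, 7, 12]
  N2 x:[-29,-13] y:[-5,21] z:[-33/2,-7/2] -> miss, prune
  N4 x:[-10,4] y:[-6,18] z:[-11/2,3/2] -> hit [-11/2,3/2], descend [1, 10]
    N1 x:[-10,4] y:[-2,18] z:[-5/2,3/2] -> hit [-2,3/2] leaf, test {P0(miss), P11(miss), P17(miss)}
    N10 x:[-10,-3] y:[-6,4] z:[-11/2,-1/2] -> miss, prune
  N7 x:[-30,-11] y:[-2,22] z:[-5,0] -> miss, prune
  N12 x:[-6,3] y:[-1,27] z:[-17,-7] -> miss, prune

Summary -> nodes [0, 2, 4, 1, 10, 7, 12]; box-tests=7; leaf-entries=1; first=miss

== RESULT ==
miss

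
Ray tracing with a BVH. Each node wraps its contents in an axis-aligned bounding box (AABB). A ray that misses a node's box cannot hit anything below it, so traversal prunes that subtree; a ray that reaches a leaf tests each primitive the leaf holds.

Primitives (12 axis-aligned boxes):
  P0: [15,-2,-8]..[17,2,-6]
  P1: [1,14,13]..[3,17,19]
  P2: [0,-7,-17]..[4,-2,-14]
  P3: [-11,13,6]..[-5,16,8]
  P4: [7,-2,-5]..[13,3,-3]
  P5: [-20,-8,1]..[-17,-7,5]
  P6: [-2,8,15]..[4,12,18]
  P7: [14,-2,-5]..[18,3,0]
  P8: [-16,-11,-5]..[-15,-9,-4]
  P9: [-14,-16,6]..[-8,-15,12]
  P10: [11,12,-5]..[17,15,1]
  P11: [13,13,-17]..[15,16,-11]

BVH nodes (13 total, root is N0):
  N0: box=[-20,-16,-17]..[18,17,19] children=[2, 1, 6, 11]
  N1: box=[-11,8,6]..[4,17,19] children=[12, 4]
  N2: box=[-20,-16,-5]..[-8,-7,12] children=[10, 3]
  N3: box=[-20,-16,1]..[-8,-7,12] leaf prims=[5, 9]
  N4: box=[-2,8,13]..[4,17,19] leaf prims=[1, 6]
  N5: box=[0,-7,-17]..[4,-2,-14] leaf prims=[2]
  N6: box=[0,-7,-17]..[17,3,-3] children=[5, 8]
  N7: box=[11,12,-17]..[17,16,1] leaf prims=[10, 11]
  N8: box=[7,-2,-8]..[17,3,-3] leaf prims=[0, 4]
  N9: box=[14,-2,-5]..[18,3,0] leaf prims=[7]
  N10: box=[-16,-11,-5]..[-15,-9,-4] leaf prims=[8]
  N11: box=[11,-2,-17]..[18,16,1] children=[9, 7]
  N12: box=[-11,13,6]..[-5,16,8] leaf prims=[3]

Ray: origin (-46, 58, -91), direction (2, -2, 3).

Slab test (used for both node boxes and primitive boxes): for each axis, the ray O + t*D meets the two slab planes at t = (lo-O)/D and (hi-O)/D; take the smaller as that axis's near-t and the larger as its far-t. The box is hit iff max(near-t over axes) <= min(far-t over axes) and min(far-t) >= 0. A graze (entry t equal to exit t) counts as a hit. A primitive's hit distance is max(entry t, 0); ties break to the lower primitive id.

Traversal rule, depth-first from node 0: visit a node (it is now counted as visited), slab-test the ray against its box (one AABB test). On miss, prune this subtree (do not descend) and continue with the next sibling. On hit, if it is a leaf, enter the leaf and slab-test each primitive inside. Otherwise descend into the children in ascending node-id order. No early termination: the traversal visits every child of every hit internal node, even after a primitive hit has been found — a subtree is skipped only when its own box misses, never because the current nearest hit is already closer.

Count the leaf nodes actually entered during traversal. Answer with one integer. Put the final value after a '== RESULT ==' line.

Trace the traversal:
N0 x:[13,32] y:[41/2,37] z:[74/3,110/3] -> hit [74/3,32], descend [1, 2, 6, 11]
  N1 x:[35/2,25] y:[41/2,25] z:[97/3,110/3] -> miss, prune
  N2 x:[13,19] y:[65/2,37] z:[86/3,103/3] -> miss, prune
  N6 x:[23,63/2] y:[55/2,65/2] z:[74/3,88/3] -> hit [55/2,88/3], descend [5, 8]
    N5 x:[23,25] y:[30,65/2] z:[74/3,77/3] -> miss, prune
    N8 x:[53/2,63/2] y:[55/2,30] z:[83/3,88/3] -> hit [83/3,88/3] leaf, test {P0(miss), P4@t=86/3}
  N11 x:[57/2,32] y:[21,30] z:[74/3,92/3] -> hit [57/2,30], descend [7, 9]
    N7 x:[57/2,63/2] y:[21,23] z:[74/3,92/3] -> miss, prune
    N9 x:[30,32] y:[55/2,30] z:[86/3,91/3] -> hit [30,30] leaf, test {P7@t=30}

Summary -> nodes [0, 1, 2, 6, 5, 8, 11, 7, 9]; box-tests=9; leaf-entries=2; first=P4

== RESULT ==
2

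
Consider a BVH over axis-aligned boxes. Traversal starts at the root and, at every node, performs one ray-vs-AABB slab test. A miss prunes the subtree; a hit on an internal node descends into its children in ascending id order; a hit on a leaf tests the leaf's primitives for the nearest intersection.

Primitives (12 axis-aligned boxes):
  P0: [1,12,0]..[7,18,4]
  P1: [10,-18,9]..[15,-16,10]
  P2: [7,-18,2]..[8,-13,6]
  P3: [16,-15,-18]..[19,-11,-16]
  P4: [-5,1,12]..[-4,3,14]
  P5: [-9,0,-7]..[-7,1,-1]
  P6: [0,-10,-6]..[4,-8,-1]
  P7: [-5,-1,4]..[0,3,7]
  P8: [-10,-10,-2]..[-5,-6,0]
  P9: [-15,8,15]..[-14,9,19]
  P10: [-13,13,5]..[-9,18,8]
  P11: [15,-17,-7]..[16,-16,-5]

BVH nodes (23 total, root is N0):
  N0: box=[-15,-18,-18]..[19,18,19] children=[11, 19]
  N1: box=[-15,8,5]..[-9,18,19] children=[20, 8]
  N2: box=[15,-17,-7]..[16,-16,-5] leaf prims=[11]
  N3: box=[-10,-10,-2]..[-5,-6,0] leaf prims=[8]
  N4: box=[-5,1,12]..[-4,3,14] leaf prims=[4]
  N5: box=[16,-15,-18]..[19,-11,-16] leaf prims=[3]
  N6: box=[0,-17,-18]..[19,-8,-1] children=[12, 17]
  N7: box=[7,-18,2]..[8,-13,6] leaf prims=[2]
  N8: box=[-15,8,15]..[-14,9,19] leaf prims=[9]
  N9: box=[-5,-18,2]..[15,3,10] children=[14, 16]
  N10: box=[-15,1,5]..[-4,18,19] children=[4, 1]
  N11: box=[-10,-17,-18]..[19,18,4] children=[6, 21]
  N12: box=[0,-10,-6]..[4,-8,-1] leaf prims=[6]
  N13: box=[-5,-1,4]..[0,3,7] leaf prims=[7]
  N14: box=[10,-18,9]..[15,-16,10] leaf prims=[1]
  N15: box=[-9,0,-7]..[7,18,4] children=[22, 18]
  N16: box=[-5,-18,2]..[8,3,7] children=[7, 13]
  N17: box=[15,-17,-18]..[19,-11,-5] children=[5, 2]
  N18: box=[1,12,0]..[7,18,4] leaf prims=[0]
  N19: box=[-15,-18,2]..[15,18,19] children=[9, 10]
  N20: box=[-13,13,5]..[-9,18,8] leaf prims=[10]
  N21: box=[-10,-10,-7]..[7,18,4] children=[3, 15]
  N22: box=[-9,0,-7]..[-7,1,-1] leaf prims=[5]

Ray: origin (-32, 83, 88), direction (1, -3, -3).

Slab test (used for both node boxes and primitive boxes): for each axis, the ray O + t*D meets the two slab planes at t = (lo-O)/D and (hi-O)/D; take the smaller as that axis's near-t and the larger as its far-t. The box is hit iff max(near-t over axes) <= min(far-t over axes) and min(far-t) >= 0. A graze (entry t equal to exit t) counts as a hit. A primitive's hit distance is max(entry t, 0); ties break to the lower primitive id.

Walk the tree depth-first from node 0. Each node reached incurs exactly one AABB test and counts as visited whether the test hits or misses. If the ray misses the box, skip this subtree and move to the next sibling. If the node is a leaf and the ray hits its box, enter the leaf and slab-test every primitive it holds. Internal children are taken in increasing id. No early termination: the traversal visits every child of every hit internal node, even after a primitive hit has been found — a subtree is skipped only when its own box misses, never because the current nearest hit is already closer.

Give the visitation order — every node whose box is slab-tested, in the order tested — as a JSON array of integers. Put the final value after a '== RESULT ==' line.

Trace the traversal:
N0 x:[17,51] y:[65/3,101/3] z:[23,106/3] -> hit [23,101/3], descend [11, 19]
  N11 x:[22,51] y:[65/3,100/3] z:[28,106/3] -> hit [28,100/3], descend [6, 21]
    N6 x:[32,51] y:[91/3,100/3] z:[89/3,106/3] -> hit [32,100/3], descend [12, 17]
      N12 x:[32,36] y:[91/3,31] z:[89/3,94/3] -> miss, prune
      N17 x:[47,51] y:[94/3,100/3] z:[31,106/3] -> miss, prune
    N21 x:[22,39] y:[65/3,31] z:[28,95/3] -> hit [28,31], descend [3, 15]
      N3 x:[22,27] y:[89/3,31] z:[88/3,30] -> miss, prune
      N15 x:[23,39] y:[65/3,83/3] z:[28,95/3] -> miss, prune
  N19 x:[17,47] y:[65/3,101/3] z:[23,86/3] -> hit [23,86/3], descend [9, 10]
    N9 x:[27,47] y:[80/3,101/3] z:[26,86/3] -> hit [27,86/3], descend [14, 16]
      N14 x:[42,47] y:[33,101/3] z:[26,79/3] -> miss, prune
      N16 x:[27,40] y:[80/3,101/3] z:[27,86/3] -> hit [27,86/3], descend [7, 13]
        N7 x:[39,40] y:[32,101/3] z:[82/3,86/3] -> miss, prune
        N13 x:[27,32] y:[80/3,28] z:[27,28] -> hit [27,28] leaf, test {P7@t=27}
    N10 x:[17,28] y:[65/3,82/3] z:[23,83/3] -> hit [23,82/3], descend [1, 4]
      N1 x:[17,23] y:[65/3,25] z:[23,83/3] -> hit [23,23], descend [8, 20]
        N8 x:[17,18] y:[74/3,25] z:[23,73/3] -> miss, prune
        N20 x:[19,23] y:[65/3,70/3] z:[80/3,83/3] -> miss, prune
      N4 x:[27,28] y:[80/3,82/3] z:[74/3,76/3] -> miss, prune

19 AABB tests over nodes [0, 11, 6, 12, 17, 21, 3, 15, 19, 9, 14, 16, 7, 13, 10, 1, 8, 20, 4]; 1 leaf entered; closest P7.

== RESULT ==
[0, 11, 6, 12, 17, 21, 3, 15, 19, 9, 14, 16, 7, 13, 10, 1, 8, 20, 4]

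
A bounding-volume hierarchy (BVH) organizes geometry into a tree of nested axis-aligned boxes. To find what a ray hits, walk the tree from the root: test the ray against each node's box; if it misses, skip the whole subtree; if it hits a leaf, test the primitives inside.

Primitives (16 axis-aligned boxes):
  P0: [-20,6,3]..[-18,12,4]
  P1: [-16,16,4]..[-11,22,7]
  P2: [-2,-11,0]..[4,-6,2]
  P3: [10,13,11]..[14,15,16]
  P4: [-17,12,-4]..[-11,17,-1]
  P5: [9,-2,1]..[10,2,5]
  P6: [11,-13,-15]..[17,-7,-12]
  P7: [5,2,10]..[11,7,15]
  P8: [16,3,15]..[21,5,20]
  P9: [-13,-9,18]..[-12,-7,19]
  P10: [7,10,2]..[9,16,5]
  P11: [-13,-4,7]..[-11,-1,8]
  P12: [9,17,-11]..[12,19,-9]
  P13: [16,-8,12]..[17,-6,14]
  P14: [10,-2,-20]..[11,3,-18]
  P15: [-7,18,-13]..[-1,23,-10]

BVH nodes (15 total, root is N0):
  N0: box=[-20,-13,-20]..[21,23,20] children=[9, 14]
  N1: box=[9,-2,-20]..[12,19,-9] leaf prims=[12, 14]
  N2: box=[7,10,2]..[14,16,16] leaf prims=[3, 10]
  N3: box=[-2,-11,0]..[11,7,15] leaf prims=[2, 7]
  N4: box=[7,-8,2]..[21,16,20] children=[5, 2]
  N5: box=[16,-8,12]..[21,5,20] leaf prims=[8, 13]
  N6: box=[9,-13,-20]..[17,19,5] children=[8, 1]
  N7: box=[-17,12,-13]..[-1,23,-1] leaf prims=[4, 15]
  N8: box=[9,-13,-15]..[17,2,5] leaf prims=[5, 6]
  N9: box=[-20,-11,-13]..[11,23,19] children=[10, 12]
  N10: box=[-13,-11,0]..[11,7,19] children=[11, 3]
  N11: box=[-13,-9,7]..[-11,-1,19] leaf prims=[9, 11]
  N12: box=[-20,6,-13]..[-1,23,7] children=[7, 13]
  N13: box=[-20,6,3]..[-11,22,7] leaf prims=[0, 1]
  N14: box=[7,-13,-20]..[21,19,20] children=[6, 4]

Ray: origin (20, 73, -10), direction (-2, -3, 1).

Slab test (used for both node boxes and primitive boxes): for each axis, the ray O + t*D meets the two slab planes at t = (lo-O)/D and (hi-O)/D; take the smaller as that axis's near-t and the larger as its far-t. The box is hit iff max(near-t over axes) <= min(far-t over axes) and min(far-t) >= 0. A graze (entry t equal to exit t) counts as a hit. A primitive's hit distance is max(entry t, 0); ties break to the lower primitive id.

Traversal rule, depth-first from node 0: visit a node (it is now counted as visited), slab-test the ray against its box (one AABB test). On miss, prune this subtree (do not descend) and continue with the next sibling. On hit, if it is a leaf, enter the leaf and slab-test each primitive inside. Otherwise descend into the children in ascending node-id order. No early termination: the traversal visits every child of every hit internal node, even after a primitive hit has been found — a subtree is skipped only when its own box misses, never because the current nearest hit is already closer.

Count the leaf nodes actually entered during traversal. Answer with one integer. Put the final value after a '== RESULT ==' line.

Walk:
N0 x:[-1/2,20] y:[50/3,86/3] z:[-10,30] -> hit [50/3,20], descend [9, 14]
  N9 x:[9/2,20] y:[50/3,28] z:[-3,29] -> hit [50/3,20], descend [10, 12]
    N10 x:[9/2,33/2] y:[22,28] z:[10,29] -> miss, prune
    N12 x:[21/2,20] y:[50/3,67/3] z:[-3,17] -> hit [50/3,17], descend [7, 13]
      N7 x:[21/2,37/2] y:[50/3,61/3] z:[-3,9] -> miss, prune
      N13 x:[31/2,20] y:[17,67/3] z:[13,17] -> hit [17,17] leaf, test {P0(miss), P1@t=17}
  N14 x:[-1/2,13/2] y:[18,86/3] z:[-10,30] -> miss, prune

Visited [0, 9, 10, 12, 7, 13, 14]. Tests: 7 box, 1 leaf. Nearest: P1.

== RESULT ==
1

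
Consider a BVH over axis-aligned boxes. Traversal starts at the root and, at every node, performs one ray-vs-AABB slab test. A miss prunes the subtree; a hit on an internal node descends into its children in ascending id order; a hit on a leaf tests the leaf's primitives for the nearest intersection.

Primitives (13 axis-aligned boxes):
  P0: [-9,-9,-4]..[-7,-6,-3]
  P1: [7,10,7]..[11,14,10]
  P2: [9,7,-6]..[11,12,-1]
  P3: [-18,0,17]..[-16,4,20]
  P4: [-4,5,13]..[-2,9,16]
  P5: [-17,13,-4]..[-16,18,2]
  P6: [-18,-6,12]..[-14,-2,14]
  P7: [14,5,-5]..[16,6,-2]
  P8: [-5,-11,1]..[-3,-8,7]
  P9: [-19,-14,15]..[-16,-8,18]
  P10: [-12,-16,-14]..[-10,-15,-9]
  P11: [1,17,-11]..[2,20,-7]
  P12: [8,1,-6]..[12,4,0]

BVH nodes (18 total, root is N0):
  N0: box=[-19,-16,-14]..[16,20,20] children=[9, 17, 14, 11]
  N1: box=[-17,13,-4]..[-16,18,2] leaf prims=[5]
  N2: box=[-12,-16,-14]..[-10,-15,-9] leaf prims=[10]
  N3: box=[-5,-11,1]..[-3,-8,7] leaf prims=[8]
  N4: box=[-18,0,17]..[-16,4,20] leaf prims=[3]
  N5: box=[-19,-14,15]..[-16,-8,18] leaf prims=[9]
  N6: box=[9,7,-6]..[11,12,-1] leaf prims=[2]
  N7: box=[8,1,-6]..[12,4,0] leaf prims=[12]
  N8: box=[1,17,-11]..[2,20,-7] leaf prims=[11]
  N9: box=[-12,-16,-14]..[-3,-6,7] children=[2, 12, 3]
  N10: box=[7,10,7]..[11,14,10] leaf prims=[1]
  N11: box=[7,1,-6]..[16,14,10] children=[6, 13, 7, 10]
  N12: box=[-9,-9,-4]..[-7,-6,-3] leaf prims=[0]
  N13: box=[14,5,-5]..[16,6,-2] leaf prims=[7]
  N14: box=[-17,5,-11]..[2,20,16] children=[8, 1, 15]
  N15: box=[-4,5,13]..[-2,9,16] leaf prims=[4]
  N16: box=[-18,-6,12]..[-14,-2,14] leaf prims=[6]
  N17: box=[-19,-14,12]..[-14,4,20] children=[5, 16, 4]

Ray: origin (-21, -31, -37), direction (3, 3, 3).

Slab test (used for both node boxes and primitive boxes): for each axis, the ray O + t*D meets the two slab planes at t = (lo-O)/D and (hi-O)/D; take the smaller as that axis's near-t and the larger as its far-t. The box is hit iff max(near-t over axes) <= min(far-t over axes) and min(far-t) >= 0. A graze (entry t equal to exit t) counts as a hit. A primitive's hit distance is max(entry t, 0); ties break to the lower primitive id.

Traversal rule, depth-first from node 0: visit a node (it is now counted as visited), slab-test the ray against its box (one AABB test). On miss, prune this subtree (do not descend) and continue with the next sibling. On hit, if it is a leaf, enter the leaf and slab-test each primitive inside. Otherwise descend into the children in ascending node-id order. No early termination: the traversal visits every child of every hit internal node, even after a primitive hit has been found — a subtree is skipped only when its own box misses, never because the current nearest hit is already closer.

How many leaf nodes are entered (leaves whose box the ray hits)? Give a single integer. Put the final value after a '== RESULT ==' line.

Walk:
N0 x:[2/3,37/3] y:[5,17] z:[23/3,19] -> hit [23/3,37/3], descend [9, 11, 14, 17]
  N9 x:[3,6] y:[5,25/3] z:[23/3,44/3] -> miss, prune
  N11 x:[28/3,37/3] y:[32/3,15] z:[31/3,47/3] -> hit [32/3,37/3], descend [6, 7, 10, 13]
    N6 x:[10,32/3] y:[38/3,43/3] z:[31/3,12] -> miss, prune
    N7 x:[29/3,11] y:[32/3,35/3] z:[31/3,37/3] -> hit [32/3,11] leaf, test {P12@t=32/3}
    N10 x:[28/3,32/3] y:[41/3,15] z:[44/3,47/3] -> miss, prune
    N13 x:[35/3,37/3] y:[12,37/3] z:[32/3,35/3] -> miss, prune
  N14 x:[4/3,23/3] y:[12,17] z:[26/3,53/3] -> miss, prune
  N17 x:[2/3,7/3] y:[17/3,35/3] z:[49/3,19] -> miss, prune

Visited [0, 9, 11, 6, 7, 10, 13, 14, 17]. Tests: 9 box, 1 leaf. Nearest: P12.

== RESULT ==
1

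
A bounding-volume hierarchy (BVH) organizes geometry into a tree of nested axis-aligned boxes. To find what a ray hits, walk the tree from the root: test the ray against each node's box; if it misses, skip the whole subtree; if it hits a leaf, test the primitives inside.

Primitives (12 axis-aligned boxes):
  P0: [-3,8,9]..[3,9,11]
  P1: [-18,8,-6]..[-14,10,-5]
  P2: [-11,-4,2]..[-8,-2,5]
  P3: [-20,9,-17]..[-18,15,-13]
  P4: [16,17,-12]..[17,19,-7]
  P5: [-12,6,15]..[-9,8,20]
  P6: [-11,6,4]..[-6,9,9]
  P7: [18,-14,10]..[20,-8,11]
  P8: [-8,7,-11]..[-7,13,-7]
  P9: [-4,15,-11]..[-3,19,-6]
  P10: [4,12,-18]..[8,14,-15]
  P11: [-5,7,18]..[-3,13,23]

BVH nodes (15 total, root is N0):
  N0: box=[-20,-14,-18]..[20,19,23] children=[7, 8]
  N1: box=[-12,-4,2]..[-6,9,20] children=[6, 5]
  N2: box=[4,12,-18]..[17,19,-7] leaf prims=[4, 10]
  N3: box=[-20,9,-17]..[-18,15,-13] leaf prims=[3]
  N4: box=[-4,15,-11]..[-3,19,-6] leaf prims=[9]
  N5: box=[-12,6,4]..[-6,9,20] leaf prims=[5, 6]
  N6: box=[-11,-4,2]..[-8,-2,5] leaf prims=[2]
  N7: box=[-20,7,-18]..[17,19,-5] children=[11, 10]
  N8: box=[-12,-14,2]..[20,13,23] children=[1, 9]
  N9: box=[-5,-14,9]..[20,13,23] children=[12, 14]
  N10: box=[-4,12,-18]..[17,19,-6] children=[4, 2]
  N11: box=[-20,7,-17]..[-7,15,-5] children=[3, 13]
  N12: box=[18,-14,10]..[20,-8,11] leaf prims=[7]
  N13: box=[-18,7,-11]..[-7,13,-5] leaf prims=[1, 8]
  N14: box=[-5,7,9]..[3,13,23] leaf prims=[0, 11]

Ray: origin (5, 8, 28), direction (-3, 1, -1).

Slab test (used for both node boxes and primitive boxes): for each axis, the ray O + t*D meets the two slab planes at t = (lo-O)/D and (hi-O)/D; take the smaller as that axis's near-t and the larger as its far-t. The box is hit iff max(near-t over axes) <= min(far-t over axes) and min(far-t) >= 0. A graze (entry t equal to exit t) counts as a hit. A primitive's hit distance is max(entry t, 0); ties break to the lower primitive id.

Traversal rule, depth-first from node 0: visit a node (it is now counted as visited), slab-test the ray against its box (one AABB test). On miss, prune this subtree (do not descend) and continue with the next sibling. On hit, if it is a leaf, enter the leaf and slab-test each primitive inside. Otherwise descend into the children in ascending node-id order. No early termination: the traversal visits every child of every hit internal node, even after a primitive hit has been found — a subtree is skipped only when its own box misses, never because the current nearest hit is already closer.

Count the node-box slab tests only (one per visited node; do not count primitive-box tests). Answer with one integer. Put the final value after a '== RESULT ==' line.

Traverse from the root:
N0 x:[-5,25/3] y:[-22,11] z:[5,46] -> hit [5,25/3], descend [7, 8]
  N7 x:[-4,25/3] y:[-1,11] z:[33,46] -> miss, prune
  N8 x:[-5,17/3] y:[-22,5] z:[5,26] -> hit [5,5], descend [1, 9]
    N1 x:[11/3,17/3] y:[-12,1] z:[8,26] -> miss, prune
    N9 x:[-5,10/3] y:[-22,5] z:[5,19] -> miss, prune

5 AABB tests over nodes [0, 7, 8, 1, 9]; 0 leaves entered; closest miss.

== RESULT ==
5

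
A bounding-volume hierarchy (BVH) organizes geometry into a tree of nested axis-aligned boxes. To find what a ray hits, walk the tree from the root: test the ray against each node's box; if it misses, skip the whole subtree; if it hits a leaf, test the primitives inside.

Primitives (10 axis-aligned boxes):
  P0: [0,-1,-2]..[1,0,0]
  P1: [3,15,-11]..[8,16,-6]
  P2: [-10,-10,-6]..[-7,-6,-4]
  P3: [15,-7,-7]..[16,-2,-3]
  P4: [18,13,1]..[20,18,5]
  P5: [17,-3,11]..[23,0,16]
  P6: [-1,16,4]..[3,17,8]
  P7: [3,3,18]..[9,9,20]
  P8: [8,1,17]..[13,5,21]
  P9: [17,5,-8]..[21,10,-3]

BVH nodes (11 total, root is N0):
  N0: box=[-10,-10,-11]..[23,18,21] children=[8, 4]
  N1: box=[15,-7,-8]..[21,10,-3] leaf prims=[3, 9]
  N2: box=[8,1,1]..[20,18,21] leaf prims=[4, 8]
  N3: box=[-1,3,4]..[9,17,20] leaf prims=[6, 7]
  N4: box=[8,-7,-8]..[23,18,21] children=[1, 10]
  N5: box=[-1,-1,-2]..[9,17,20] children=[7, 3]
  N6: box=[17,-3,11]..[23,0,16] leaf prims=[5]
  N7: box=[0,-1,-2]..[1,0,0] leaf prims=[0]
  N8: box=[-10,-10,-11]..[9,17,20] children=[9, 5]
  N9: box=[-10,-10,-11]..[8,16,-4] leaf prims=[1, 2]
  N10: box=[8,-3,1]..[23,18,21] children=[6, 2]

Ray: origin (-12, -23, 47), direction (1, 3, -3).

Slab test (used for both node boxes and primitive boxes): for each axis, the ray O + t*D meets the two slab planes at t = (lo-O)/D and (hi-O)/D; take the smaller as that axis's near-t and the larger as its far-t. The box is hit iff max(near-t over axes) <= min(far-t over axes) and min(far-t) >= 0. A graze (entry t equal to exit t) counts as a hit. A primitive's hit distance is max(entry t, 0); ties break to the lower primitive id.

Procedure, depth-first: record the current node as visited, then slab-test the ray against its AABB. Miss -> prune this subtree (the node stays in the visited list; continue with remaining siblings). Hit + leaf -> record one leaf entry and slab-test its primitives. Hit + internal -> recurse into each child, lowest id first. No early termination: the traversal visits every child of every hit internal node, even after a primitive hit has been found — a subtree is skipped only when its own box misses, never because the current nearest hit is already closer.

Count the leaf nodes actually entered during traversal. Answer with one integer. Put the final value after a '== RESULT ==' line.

Traverse from the root:
N0 x:[2,35] y:[13/3,41/3] z:[26/3,58/3] -> hit [26/3,41/3], descend [4, 8]
  N4 x:[20,35] y:[16/3,41/3] z:[26/3,55/3] -> miss, prune
  N8 x:[2,21] y:[13/3,40/3] z:[9,58/3] -> hit [9,40/3], descend [5, 9]
    N5 x:[11,21] y:[22/3,40/3] z:[9,49/3] -> hit [11,40/3], descend [3, 7]
      N3 x:[11,21] y:[26/3,40/3] z:[9,43/3] -> hit [11,40/3] leaf, test {P6@t=13, P7(miss)}
      N7 x:[12,13] y:[22/3,23/3] z:[47/3,49/3] -> miss, prune
    N9 x:[2,20] y:[13/3,13] z:[17,58/3] -> miss, prune

Summary -> nodes [0, 4, 8, 5, 3, 7, 9]; box-tests=7; leaf-entries=1; first=P6

== RESULT ==
1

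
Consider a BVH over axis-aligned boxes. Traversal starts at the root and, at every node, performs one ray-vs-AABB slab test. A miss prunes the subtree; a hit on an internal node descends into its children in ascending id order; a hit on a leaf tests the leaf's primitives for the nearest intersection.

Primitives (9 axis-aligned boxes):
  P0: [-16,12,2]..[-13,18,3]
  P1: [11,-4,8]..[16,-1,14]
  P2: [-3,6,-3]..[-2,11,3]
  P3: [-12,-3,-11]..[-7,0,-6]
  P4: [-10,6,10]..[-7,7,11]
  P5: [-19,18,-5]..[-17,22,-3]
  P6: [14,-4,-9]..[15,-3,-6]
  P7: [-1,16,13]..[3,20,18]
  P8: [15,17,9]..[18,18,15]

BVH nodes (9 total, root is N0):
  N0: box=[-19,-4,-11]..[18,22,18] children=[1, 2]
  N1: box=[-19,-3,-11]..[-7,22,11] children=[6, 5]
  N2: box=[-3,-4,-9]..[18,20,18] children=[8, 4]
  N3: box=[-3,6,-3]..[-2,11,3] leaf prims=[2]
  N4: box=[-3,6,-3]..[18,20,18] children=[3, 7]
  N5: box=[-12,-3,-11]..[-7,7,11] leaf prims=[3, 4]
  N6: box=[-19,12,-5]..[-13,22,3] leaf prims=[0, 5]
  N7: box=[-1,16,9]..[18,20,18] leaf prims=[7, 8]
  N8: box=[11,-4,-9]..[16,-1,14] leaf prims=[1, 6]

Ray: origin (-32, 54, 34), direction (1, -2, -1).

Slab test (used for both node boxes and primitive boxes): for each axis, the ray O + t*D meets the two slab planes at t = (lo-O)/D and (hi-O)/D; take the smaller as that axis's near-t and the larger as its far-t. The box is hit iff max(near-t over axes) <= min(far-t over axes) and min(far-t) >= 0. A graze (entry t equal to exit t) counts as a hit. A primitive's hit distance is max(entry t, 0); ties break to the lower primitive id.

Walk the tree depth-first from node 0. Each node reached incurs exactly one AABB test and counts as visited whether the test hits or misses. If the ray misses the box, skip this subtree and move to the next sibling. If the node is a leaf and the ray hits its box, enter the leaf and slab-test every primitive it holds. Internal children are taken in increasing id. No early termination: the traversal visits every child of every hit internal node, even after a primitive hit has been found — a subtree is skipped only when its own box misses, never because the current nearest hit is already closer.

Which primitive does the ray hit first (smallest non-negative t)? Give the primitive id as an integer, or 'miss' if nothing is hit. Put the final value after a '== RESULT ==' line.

Trace the traversal:
N0 x:[13,50] y:[16,29] z:[16,45] -> hit [16,29], descend [1, 2]
  N1 x:[13,25] y:[16,57/2] z:[23,45] -> hit [23,25], descend [5, 6]
    N5 x:[20,25] y:[47/2,57/2] z:[23,45] -> hit [47/2,25] leaf, test {P3(miss), P4@t=47/2}
    N6 x:[13,19] y:[16,21] z:[31,39] -> miss, prune
  N2 x:[29,50] y:[17,29] z:[16,43] -> hit [29,29], descend [4, 8]
    N4 x:[29,50] y:[17,24] z:[16,37] -> miss, prune
    N8 x:[43,48] y:[55/2,29] z:[20,43] -> miss, prune

Visited [0, 1, 5, 6, 2, 4, 8]. Tests: 7 box, 1 leaf. Nearest: P4.

== RESULT ==
4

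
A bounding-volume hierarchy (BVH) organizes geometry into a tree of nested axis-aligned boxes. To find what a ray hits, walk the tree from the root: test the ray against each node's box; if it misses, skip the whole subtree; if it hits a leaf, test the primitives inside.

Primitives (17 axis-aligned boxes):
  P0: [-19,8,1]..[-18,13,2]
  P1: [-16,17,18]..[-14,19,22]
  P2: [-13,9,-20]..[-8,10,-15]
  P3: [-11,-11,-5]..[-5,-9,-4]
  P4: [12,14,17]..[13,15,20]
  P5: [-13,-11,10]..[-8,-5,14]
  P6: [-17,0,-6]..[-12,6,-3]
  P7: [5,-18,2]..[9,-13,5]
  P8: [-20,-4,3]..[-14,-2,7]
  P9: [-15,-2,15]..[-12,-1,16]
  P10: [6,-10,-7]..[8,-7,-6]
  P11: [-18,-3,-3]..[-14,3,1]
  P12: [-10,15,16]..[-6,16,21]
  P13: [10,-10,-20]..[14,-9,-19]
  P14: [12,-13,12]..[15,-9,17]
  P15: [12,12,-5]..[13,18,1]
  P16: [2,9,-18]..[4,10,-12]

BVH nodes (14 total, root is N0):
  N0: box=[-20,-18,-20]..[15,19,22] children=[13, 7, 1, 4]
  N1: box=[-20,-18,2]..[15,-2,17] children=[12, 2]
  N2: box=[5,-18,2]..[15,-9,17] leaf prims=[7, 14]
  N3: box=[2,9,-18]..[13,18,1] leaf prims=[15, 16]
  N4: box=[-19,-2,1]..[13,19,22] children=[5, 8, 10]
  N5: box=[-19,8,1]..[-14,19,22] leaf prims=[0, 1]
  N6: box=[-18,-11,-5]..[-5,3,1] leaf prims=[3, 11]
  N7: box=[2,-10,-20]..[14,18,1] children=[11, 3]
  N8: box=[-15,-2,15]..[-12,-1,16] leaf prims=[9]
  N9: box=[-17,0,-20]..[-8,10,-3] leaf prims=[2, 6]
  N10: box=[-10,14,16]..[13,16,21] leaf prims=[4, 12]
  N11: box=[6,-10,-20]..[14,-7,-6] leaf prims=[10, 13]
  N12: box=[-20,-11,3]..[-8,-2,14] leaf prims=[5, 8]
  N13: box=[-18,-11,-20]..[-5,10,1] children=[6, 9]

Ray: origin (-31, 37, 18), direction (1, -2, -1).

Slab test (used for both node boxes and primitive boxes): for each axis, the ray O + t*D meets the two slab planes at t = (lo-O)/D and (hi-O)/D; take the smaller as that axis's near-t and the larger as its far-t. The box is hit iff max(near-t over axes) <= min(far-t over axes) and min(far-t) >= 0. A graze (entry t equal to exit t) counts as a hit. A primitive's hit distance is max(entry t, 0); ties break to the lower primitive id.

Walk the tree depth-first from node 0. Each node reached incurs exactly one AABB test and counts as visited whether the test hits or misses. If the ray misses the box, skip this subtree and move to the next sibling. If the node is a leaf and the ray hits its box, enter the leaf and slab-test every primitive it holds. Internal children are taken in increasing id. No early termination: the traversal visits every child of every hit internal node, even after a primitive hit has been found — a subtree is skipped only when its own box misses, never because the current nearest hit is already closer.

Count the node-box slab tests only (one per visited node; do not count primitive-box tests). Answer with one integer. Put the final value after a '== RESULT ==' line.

Trace the traversal:
N0 x:[11,46] y:[9,55/2] z:[-4,38] -> hit [11,55/2], descend [1, 4, 7, 13]
  N1 x:[11,46] y:[39/2,55/2] z:[1,16] -> miss, prune
  N4 x:[12,44] y:[9,39/2] z:[-4,17] -> hit [12,17], descend [5, 8, 10]
    N5 x:[12,17] y:[9,29/2] z:[-4,17] -> hit [12,29/2] leaf, test {P0(miss), P1(miss)}
    N8 x:[16,19] y:[19,39/2] z:[2,3] -> miss, prune
    N10 x:[21,44] y:[21/2,23/2] z:[-3,2] -> miss, prune
  N7 x:[33,45] y:[19/2,47/2] z:[17,38] -> miss, prune
  N13 x:[13,26] y:[27/2,24] z:[17,38] -> hit [17,24], descend [6, 9]
    N6 x:[13,26] y:[17,24] z:[17,23] -> hit [17,23] leaf, test {P3@t=23, P11@t=17}
    N9 x:[14,23] y:[27/2,37/2] z:[21,38] -> miss, prune

Visited [0, 1, 4, 5, 8, 10, 7, 13, 6, 9]. Tests: 10 box, 2 leaf. Nearest: P11.

== RESULT ==
10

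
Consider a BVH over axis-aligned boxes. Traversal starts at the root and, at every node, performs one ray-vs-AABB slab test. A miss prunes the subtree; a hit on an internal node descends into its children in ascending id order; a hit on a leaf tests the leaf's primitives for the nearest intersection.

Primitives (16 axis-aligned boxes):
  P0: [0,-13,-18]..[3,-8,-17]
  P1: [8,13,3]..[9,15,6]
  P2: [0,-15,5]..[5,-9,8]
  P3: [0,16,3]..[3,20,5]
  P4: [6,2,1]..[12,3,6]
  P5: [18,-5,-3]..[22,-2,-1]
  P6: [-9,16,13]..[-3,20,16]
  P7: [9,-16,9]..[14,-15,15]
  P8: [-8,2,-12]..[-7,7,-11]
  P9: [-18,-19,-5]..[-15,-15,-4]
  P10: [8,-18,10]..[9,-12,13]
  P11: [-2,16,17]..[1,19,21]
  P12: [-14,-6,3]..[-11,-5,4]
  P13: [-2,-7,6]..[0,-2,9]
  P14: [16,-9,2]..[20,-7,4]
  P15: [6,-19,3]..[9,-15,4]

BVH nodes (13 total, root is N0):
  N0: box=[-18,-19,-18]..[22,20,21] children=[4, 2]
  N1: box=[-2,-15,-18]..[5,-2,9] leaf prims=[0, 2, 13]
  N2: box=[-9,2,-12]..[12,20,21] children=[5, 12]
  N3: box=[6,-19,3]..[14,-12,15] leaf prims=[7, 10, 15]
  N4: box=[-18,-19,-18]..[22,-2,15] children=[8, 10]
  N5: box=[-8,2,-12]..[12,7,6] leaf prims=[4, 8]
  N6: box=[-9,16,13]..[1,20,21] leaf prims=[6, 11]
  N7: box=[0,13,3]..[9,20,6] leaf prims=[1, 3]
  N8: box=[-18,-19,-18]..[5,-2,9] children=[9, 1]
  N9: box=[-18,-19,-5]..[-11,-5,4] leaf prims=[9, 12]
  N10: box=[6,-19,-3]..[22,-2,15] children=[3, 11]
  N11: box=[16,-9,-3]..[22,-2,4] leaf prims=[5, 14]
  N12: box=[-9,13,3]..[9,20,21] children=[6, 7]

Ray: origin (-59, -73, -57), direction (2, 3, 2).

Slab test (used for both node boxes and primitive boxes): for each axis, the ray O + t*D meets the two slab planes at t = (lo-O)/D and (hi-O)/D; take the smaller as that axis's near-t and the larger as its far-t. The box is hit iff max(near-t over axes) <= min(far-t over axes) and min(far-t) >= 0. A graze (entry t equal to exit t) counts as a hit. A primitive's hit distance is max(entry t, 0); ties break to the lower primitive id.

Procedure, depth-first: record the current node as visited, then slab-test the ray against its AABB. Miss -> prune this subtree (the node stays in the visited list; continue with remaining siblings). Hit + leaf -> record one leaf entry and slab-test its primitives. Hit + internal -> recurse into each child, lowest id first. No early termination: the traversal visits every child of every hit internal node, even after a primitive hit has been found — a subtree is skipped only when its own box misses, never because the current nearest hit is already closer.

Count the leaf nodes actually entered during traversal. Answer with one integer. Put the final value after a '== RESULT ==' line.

Trace the traversal:
N0 x:[41/2,81/2] y:[18,31] z:[39/2,39] -> hit [41/2,31], descend [2, 4]
  N2 x:[25,71/2] y:[25,31] z:[45/2,39] -> hit [25,31], descend [5, 12]
    N5 x:[51/2,71/2] y:[25,80/3] z:[45/2,63/2] -> hit [51/2,80/3] leaf, test {P4(miss), P8(miss)}
    N12 x:[25,34] y:[86/3,31] z:[30,39] -> hit [30,31], descend [6, 7]
      N6 x:[25,30] y:[89/3,31] z:[35,39] -> miss, prune
      N7 x:[59/2,34] y:[86/3,31] z:[30,63/2] -> hit [30,31] leaf, test {P1(miss), P3@t=30}
  N4 x:[41/2,81/2] y:[18,71/3] z:[39/2,36] -> hit [41/2,71/3], descend [8, 10]
    N8 x:[41/2,32] y:[18,71/3] z:[39/2,33] -> hit [41/2,71/3], descend [1, 9]
      N1 x:[57/2,32] y:[58/3,71/3] z:[39/2,33] -> miss, prune
      N9 x:[41/2,24] y:[18,68/3] z:[26,61/2] -> miss, prune
    N10 x:[65/2,81/2] y:[18,71/3] z:[27,36] -> miss, prune

Summary -> nodes [0, 2, 5, 12, 6, 7, 4, 8, 1, 9, 10]; box-tests=11; leaf-entries=2; first=P3

== RESULT ==
2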